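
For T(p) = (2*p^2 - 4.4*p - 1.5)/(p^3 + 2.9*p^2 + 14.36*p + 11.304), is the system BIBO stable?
Denominator: p^3 + 2.9*p^2 + 14.36*p + 11.304 = (p + 0.9)(p^2 + 2*p + 12.56). Poles: -0.9, -1 + 3.4j, -1 - 3.4j. All Re(p)<0: Yes (stable)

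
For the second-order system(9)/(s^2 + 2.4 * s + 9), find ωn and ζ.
Standard form: ωn²/(s²+2ζωn·s+ωn²).
const=9=ωn² → ωn=3, s coeff=2.4=2ζωn → ζ=0.4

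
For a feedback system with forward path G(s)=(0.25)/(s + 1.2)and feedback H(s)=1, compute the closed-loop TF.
Closed-loop T = G/(1+GH).
Numerator: G_num * H_den = 0.25.
Denominator: G_den * H_den + G_num * H_num = (s + 1.2) + (0.25) = s + 1.45.
T(s) = (0.25)/(s + 1.45)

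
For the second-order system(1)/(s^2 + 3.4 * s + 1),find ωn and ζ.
Standard form: ωn²/(s²+2ζωn·s+ωn²).
const=1=ωn² → ωn=1, s coeff=3.4=2ζωn → ζ=1.7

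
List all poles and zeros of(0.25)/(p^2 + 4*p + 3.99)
Set denominator = 0: p^2 + 4*p + 3.99 = (p + 2.1)(p + 1.9) = 0 → Poles: -1.9, -2.1
Numerator is a nonzero constant (0.25) → Zeros: none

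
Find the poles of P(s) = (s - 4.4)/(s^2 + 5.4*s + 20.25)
Set denominator = 0: s^2 + 5.4*s + 20.25 = 0 → Poles: -2.7 + 3.6j, -2.7 - 3.6j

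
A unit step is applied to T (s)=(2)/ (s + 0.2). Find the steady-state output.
FVT: lim_{t→∞} y(t) = lim_{s→0} s*Y(s) where Y(s) = T(s)/s.
= lim_{s→0} T(s) = T(0) = num(0)/den(0) = 2/0.2 = 10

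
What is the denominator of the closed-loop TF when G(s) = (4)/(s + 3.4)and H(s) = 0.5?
Characteristic poly = G_den * H_den + G_num * H_num = (s + 3.4) + (2) = s + 5.4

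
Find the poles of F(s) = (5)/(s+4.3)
Set denominator = 0: s + 4.3 = 0 → Poles: -4.3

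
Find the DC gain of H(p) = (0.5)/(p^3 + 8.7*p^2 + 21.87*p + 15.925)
DC gain = H(0) = num(0)/den(0) = 0.5/15.925 = 0.0314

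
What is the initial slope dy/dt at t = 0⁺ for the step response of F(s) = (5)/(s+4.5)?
IVT: y'(0⁺) = lim_{s→∞} s²·Y(s) = lim_{s→∞} s·F(s).
deg(num) = 0, deg(den) = 1, relative degree = 1, so s·F(s) → (leading num)/(leading den) = 5/1 = 5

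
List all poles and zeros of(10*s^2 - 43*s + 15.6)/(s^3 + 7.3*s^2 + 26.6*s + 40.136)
Set denominator = 0: s^3 + 7.3*s^2 + 26.6*s + 40.136 = (s + 2.9)(s^2 + 4.4*s + 13.84) = 0 → Poles: -2.2 + 3j, -2.2 - 3j, -2.9
Set numerator = 0: 10*s^2 - 43*s + 15.6 = 10*(s - 0.4)(s - 3.9) = 0 → Zeros: 0.4, 3.9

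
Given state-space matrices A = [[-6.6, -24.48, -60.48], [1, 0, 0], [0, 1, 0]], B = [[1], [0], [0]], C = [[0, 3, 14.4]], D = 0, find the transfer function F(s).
F(s) = C(sI - A)⁻¹B + D.
Characteristic polynomial det(sI - A) = s^3 + 6.6*s^2 + 24.48*s + 60.48.
Numerator from C·adj(sI-A)·B + D·det(sI-A) = 3*s + 14.4.
F(s) = (3*s + 14.4)/(s^3 + 6.6*s^2 + 24.48*s + 60.48)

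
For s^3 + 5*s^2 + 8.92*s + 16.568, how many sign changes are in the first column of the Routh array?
Routh array:
s^3: [1, 8.92]; s^2: [5, 16.568]; s^1: [5.6064]; s^0: [16.568]
First column: [1, 5, 5.6064, 16.568]. Sign changes = 0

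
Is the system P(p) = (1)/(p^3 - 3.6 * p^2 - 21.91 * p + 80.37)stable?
Denominator: p^3 - 3.6*p^2 - 21.91*p + 80.37 = (p - 3.8)(p - 4.5)(p + 4.7). Poles: -4.7, 3.8, 4.5. All Re(p)<0: No (unstable)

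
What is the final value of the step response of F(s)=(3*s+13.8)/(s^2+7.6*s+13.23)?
FVT: lim_{t→∞} y(t) = lim_{s→0} s*Y(s) where Y(s) = F(s)/s.
= lim_{s→0} F(s) = F(0) = num(0)/den(0) = 13.8/13.23 = 1.043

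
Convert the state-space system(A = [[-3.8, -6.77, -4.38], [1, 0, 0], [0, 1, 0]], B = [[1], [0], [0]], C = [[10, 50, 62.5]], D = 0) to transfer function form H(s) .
H(s) = C(sI - A)⁻¹B + D.
Characteristic polynomial det(sI - A) = s^3 + 3.8*s^2 + 6.77*s + 4.38.
Numerator from C·adj(sI-A)·B + D·det(sI-A) = 10*s^2 + 50*s + 62.5.
H(s) = (10*s^2 + 50*s + 62.5)/(s^3 + 3.8*s^2 + 6.77*s + 4.38)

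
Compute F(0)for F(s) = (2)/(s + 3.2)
DC gain = F(0) = num(0)/den(0) = 2/3.2 = 0.625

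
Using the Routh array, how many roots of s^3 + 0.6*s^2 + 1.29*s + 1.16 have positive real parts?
Routh array:
s^3: [1, 1.29]; s^2: [0.6, 1.16]; s^1: [-0.643333]; s^0: [1.16]
First column: [1, 0.6, -0.643333, 1.16]. Sign changes = RHP roots = 2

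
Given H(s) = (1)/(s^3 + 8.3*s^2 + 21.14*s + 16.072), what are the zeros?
Numerator is a nonzero constant (1) → Zeros: none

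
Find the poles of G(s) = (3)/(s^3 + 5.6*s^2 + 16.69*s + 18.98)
Set denominator = 0: s^3 + 5.6*s^2 + 16.69*s + 18.98 = (s + 2)(s^2 + 3.6*s + 9.49) = 0 → Poles: -1.8 + 2.5j, -1.8 - 2.5j, -2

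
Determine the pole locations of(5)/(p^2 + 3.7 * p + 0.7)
Set denominator = 0: p^2 + 3.7*p + 0.7 = (p + 0.2)(p + 3.5) = 0 → Poles: -0.2, -3.5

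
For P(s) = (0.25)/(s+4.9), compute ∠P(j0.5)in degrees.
Substitute s = j*0.5: P(j0.5) = 0.0504946 - 0.00515251j.
∠P(j0.5) = atan2(Im, Re) = atan2(-0.00515251, 0.0504946) = -5.83°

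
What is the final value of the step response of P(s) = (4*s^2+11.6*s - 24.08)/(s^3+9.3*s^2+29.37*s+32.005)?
FVT: lim_{t→∞} y(t) = lim_{s→0} s*Y(s) where Y(s) = P(s)/s.
= lim_{s→0} P(s) = P(0) = num(0)/den(0) = -24.08/32.005 = -0.7524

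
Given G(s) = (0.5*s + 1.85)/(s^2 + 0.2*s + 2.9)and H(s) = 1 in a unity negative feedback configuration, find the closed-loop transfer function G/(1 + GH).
Closed-loop T = G/(1+GH).
Numerator: G_num * H_den = 0.5*s + 1.85.
Denominator: G_den * H_den + G_num * H_num = (s^2 + 0.2*s + 2.9) + (0.5*s + 1.85) = s^2 + 0.7*s + 4.75.
T(s) = (0.5*s + 1.85)/(s^2 + 0.7*s + 4.75)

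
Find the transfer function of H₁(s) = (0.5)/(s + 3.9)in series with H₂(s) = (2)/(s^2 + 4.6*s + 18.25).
Series: H = H₁ · H₂ = (n₁·n₂)/(d₁·d₂).
Num: n₁·n₂ = 1. Den: d₁·d₂ = s^3 + 8.5*s^2 + 36.19*s + 71.175.
H(s) = (1)/(s^3 + 8.5*s^2 + 36.19*s + 71.175)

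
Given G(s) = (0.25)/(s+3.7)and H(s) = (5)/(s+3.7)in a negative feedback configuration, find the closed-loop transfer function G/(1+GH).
Closed-loop T = G/(1+GH).
Numerator: G_num * H_den = 0.25*s + 0.925.
Denominator: G_den * H_den + G_num * H_num = (s^2 + 7.4*s + 13.69) + (1.25) = s^2 + 7.4*s + 14.94.
T(s) = (0.25*s + 0.925)/(s^2 + 7.4*s + 14.94)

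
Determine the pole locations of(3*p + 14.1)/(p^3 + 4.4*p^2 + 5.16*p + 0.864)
Set denominator = 0: p^3 + 4.4*p^2 + 5.16*p + 0.864 = (p + 0.2)(p + 1.8)(p + 2.4) = 0 → Poles: -0.2, -1.8, -2.4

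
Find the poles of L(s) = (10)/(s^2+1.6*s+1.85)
Set denominator = 0: s^2 + 1.6*s + 1.85 = 0 → Poles: -0.8 + 1.1j, -0.8 - 1.1j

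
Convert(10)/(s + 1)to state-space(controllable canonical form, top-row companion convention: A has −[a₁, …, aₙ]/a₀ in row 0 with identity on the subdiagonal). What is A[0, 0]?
Reachable canonical form for den = s + 1: top row of A = -[a₁,a₂,...,aₙ]/a₀, ones on the subdiagonal, zeros elsewhere.
A = [[-1]].
A[0,0] = -1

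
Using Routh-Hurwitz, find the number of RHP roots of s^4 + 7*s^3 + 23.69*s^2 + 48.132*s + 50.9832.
Routh array:
s^4: [1, 23.69, 50.9832]; s^3: [7, 48.132]; s^2: [16.814, 50.9832]; s^1: [26.9067]; s^0: [50.9832]
First column: [1, 7, 16.814, 26.9067, 50.9832]. Sign changes = RHP roots = 0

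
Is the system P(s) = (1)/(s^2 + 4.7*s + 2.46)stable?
Denominator: s^2 + 4.7*s + 2.46 = (s + 4.1)(s + 0.6). Poles: -0.6, -4.1. All Re(p)<0: Yes (stable)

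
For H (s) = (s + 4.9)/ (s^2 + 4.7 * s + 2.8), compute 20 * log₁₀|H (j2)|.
Substitute s = j*2: H(j2) = 0.143875 - 0.539644j.
|H(j2)| = sqrt(Re² + Im²) = 0.5585.
20*log₁₀(0.5585) = -5.06 dB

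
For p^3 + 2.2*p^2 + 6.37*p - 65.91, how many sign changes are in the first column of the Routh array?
Routh array:
p^3: [1, 6.37]; p^2: [2.2, -65.91]; p^1: [36.3291]; p^0: [-65.91]
First column: [1, 2.2, 36.3291, -65.91]. Sign changes = 1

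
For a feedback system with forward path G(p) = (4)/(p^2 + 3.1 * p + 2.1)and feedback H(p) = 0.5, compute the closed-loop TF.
Closed-loop T = G/(1+GH).
Numerator: G_num * H_den = 4.
Denominator: G_den * H_den + G_num * H_num = (p^2 + 3.1*p + 2.1) + (2) = p^2 + 3.1*p + 4.1.
T(p) = (4)/(p^2 + 3.1*p + 4.1)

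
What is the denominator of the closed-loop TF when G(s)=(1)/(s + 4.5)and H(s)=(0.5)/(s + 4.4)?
Characteristic poly = G_den * H_den + G_num * H_num = (s^2 + 8.9*s + 19.8) + (0.5) = s^2 + 8.9*s + 20.3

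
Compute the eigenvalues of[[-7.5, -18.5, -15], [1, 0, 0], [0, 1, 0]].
Eigenvalues solve det(λI - A) = 0.
Characteristic polynomial: λ^3 + 7.5*λ^2 + 18.5*λ + 15 = 0.
Factor: (λ + 2)(λ + 2.5)(λ + 3) = 0.
Roots: -2, -2.5, -3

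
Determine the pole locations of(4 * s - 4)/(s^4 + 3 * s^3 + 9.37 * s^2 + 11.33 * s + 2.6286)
Set denominator = 0: s^4 + 3*s^3 + 9.37*s^2 + 11.33*s + 2.6286 = (s + 1.3)(s + 0.3)(s^2 + 1.4*s + 6.74) = 0 → Poles: -0.3, -0.7 + 2.5j, -0.7 - 2.5j, -1.3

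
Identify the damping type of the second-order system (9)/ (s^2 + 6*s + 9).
Standard form: ωn²/(s²+2ζωn·s+ωn²) gives ωn=3, ζ=1.
Critically damped (ζ = 1)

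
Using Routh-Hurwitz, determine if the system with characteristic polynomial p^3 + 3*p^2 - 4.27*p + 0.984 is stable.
Routh array:
p^3: [1, -4.27]; p^2: [3, 0.984]; p^1: [-4.598]; p^0: [0.984]
First column: [1, 3, -4.598, 0.984]. Sign changes = 2.
No, unstable (2 RHP root(s))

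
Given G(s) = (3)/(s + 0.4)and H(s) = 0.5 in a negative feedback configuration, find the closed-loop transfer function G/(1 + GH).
Closed-loop T = G/(1+GH).
Numerator: G_num * H_den = 3.
Denominator: G_den * H_den + G_num * H_num = (s + 0.4) + (1.5) = s + 1.9.
T(s) = (3)/(s + 1.9)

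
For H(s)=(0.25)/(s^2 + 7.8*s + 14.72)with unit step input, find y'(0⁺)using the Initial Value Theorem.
IVT: y'(0⁺) = lim_{s→∞} s²·Y(s) = lim_{s→∞} s·H(s).
deg(num) = 0, deg(den) = 2, relative degree = 2 ≥ 2, so s·H(s) → 0. Initial slope = 0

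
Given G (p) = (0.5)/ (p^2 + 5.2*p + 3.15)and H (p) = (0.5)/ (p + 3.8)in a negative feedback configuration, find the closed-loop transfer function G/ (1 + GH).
Closed-loop T = G/(1+GH).
Numerator: G_num * H_den = 0.5*p + 1.9.
Denominator: G_den * H_den + G_num * H_num = (p^3 + 9*p^2 + 22.91*p + 11.97) + (0.25) = p^3 + 9*p^2 + 22.91*p + 12.22.
T(p) = (0.5*p + 1.9)/(p^3 + 9*p^2 + 22.91*p + 12.22)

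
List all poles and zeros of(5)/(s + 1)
Set denominator = 0: s + 1 = 0 → Poles: -1
Numerator is a nonzero constant (5) → Zeros: none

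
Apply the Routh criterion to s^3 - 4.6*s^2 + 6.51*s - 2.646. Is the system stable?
Routh array:
s^3: [1, 6.51]; s^2: [-4.6, -2.646]; s^1: [5.93478]; s^0: [-2.646]
First column: [1, -4.6, 5.93478, -2.646]. Sign changes = 3.
No, unstable (3 RHP root(s))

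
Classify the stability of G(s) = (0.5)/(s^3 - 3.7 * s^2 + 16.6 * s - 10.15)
Denominator: s^3 - 3.7*s^2 + 16.6*s - 10.15 = (s - 0.7)(s^2 - 3*s + 14.5). Poles: 0.7, 1.5 + 3.5j, 1.5 - 3.5j. Unstable (3 pole(s) in RHP)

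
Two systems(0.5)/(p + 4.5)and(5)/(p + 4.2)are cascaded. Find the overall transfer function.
Series: H = H₁ · H₂ = (n₁·n₂)/(d₁·d₂).
Num: n₁·n₂ = 2.5. Den: d₁·d₂ = p^2 + 8.7*p + 18.9.
H(p) = (2.5)/(p^2 + 8.7*p + 18.9)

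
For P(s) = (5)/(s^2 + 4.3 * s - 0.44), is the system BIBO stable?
Denominator: s^2 + 4.3*s - 0.44 = (s - 0.1)(s + 4.4). Poles: -4.4, 0.1. All Re(p)<0: No (unstable)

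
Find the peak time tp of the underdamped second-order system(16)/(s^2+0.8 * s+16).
Standard form: ωn²/(s²+2ζωn·s+ωn²) → ωn = 4, ζ = 0.1.
ωd = ωn·√(1-ζ²) = 4·√(1-0.1²) = 3.98.
tp = π/ωd = π/3.98 = 0.7894 s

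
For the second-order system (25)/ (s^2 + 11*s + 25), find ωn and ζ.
Standard form: ωn²/(s²+2ζωn·s+ωn²).
const=25=ωn² → ωn=5, s coeff=11=2ζωn → ζ=1.1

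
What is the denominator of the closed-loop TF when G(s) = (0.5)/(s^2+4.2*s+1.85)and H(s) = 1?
Characteristic poly = G_den * H_den + G_num * H_num = (s^2 + 4.2*s + 1.85) + (0.5) = s^2 + 4.2*s + 2.35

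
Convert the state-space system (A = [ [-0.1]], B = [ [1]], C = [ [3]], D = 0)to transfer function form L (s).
L(s) = C(sI - A)⁻¹B + D.
Characteristic polynomial det(sI - A) = s + 0.1.
Numerator from C·adj(sI-A)·B + D·det(sI-A) = 3.
L(s) = (3)/(s + 0.1)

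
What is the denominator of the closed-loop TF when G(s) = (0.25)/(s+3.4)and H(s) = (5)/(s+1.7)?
Characteristic poly = G_den * H_den + G_num * H_num = (s^2 + 5.1*s + 5.78) + (1.25) = s^2 + 5.1*s + 7.03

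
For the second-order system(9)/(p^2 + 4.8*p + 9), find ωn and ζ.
Standard form: ωn²/(p²+2ζωn·p+ωn²).
const=9=ωn² → ωn=3, p coeff=4.8=2ζωn → ζ=0.8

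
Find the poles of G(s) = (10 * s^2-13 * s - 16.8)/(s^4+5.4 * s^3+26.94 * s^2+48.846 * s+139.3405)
Set denominator = 0: s^4 + 5.4*s^3 + 26.94*s^2 + 48.846*s + 139.3405 = (s^2 + 5*s + 16.49)(s^2 + 0.4*s + 8.45) = 0 → Poles: -0.2 + 2.9j, -0.2 - 2.9j, -2.5 + 3.2j, -2.5 - 3.2j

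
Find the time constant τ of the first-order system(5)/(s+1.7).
First-order system: τ = -1/pole. Pole = -1.7. τ = -1/(-1.7) = 0.5882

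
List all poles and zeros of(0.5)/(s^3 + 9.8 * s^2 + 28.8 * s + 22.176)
Set denominator = 0: s^3 + 9.8*s^2 + 28.8*s + 22.176 = (s + 4.2)(s + 4.4)(s + 1.2) = 0 → Poles: -1.2, -4.2, -4.4
Numerator is a nonzero constant (0.5) → Zeros: none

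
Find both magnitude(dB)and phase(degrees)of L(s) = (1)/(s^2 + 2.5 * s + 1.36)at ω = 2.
Substitute s = j*2: L(j2) = -0.0825784 - 0.156399j.
|L| = 20*log₁₀(sqrt(Re²+Im²)) = -15.05 dB.
∠L = atan2(Im, Re) = -117.83°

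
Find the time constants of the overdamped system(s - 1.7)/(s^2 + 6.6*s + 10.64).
Overdamped: real poles at -3.8, -2.8. τ = -1/pole → τ₁ = 0.2632, τ₂ = 0.3571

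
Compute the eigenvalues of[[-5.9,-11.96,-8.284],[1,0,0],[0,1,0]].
Eigenvalues solve det(λI - A) = 0.
Characteristic polynomial: λ^3 + 5.9*λ^2 + 11.96*λ + 8.284 = 0.
Factor: (λ + 1.9)(λ^2 + 4*λ + 4.36) = 0.
Roots: -1.9, -2 + 0.6j, -2 - 0.6j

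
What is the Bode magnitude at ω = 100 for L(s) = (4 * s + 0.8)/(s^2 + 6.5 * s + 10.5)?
Substitute s = j*100: L(j100) = 0.00251474 - 0.0398784j.
|L(j100)| = sqrt(Re² + Im²) = 0.03996.
20*log₁₀(0.03996) = -27.97 dB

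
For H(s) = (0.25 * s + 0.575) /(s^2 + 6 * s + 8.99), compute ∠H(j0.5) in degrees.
Substitute s = j*0.5: H(j0.5) = 0.0632469 - 0.0074074j.
∠H(j0.5) = atan2(Im, Re) = atan2(-0.0074074, 0.0632469) = -6.68°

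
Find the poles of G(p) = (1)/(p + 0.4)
Set denominator = 0: p + 0.4 = 0 → Poles: -0.4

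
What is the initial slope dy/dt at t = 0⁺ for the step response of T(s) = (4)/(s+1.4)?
IVT: y'(0⁺) = lim_{s→∞} s²·Y(s) = lim_{s→∞} s·T(s).
deg(num) = 0, deg(den) = 1, relative degree = 1, so s·T(s) → (leading num)/(leading den) = 4/1 = 4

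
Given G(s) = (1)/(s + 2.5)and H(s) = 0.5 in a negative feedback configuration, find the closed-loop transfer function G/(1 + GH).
Closed-loop T = G/(1+GH).
Numerator: G_num * H_den = 1.
Denominator: G_den * H_den + G_num * H_num = (s + 2.5) + (0.5) = s + 3.
T(s) = (1)/(s + 3)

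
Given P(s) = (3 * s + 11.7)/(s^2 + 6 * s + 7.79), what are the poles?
Set denominator = 0: s^2 + 6*s + 7.79 = (s + 4.1)(s + 1.9) = 0 → Poles: -1.9, -4.1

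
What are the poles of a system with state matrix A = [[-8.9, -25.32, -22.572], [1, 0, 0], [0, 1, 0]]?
Eigenvalues solve det(λI - A) = 0.
Characteristic polynomial: λ^3 + 8.9*λ^2 + 25.32*λ + 22.572 = 0.
Factor: (λ + 3.3)(λ + 3.8)(λ + 1.8) = 0.
Roots: -1.8, -3.3, -3.8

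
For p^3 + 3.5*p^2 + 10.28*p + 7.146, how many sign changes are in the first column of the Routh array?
Routh array:
p^3: [1, 10.28]; p^2: [3.5, 7.146]; p^1: [8.23829]; p^0: [7.146]
First column: [1, 3.5, 8.23829, 7.146]. Sign changes = 0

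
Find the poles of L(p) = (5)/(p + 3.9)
Set denominator = 0: p + 3.9 = 0 → Poles: -3.9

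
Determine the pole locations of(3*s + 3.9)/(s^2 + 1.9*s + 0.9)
Set denominator = 0: s^2 + 1.9*s + 0.9 = (s + 0.9)(s + 1) = 0 → Poles: -0.9, -1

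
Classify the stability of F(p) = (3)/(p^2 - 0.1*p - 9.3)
Denominator: p^2 - 0.1*p - 9.3 = (p - 3.1)(p + 3). Poles: -3, 3.1. Unstable (1 pole(s) in RHP)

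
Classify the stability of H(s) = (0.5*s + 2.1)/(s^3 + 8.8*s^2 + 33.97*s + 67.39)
Denominator: s^3 + 8.8*s^2 + 33.97*s + 67.39 = (s + 4.6)(s^2 + 4.2*s + 14.65). Poles: -2.1 + 3.2j, -2.1 - 3.2j, -4.6. Stable (all poles in LHP)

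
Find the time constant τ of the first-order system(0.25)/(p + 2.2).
First-order system: τ = -1/pole. Pole = -2.2. τ = -1/(-2.2) = 0.4545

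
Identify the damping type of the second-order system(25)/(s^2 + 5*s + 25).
Standard form: ωn²/(s²+2ζωn·s+ωn²) gives ωn=5, ζ=0.5.
Underdamped (ζ = 0.5 < 1)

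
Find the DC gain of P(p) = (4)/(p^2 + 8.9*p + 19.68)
DC gain = P(0) = num(0)/den(0) = 4/19.68 = 0.2033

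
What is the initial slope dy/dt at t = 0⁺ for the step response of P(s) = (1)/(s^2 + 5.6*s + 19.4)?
IVT: y'(0⁺) = lim_{s→∞} s²·Y(s) = lim_{s→∞} s·P(s).
deg(num) = 0, deg(den) = 2, relative degree = 2 ≥ 2, so s·P(s) → 0. Initial slope = 0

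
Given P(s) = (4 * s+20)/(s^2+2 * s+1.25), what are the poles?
Set denominator = 0: s^2 + 2*s + 1.25 = 0 → Poles: -1 + 0.5j, -1 - 0.5j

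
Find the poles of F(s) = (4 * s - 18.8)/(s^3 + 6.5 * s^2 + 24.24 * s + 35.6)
Set denominator = 0: s^3 + 6.5*s^2 + 24.24*s + 35.6 = (s + 2.5)(s^2 + 4*s + 14.24) = 0 → Poles: -2 + 3.2j, -2 - 3.2j, -2.5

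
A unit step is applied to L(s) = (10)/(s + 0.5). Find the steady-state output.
FVT: lim_{t→∞} y(t) = lim_{s→0} s*Y(s) where Y(s) = L(s)/s.
= lim_{s→0} L(s) = L(0) = num(0)/den(0) = 10/0.5 = 20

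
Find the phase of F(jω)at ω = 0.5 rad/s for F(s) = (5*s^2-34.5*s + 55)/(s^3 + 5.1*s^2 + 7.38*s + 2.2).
Substitute s = j*0.5: F(j0.5) = -0.868237 - 15.3024j.
∠F(j0.5) = atan2(Im, Re) = atan2(-15.3024, -0.868237) = -93.25°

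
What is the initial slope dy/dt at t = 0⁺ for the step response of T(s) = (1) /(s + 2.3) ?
IVT: y'(0⁺) = lim_{s→∞} s²·Y(s) = lim_{s→∞} s·T(s).
deg(num) = 0, deg(den) = 1, relative degree = 1, so s·T(s) → (leading num)/(leading den) = 1/1 = 1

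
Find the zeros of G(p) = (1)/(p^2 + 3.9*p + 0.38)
Numerator is a nonzero constant (1) → Zeros: none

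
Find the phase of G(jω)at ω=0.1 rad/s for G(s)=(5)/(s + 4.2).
Substitute s = j*0.1: G(j0.1) = 1.1898 - 0.0283286j.
∠G(j0.1) = atan2(Im, Re) = atan2(-0.0283286, 1.1898) = -1.36°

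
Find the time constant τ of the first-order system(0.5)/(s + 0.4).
First-order system: τ = -1/pole. Pole = -0.4. τ = -1/(-0.4) = 2.5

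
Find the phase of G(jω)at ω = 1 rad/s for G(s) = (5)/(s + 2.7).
Substitute s = j*1: G(j1) = 1.62847 - 0.603136j.
∠G(j1) = atan2(Im, Re) = atan2(-0.603136, 1.62847) = -20.32°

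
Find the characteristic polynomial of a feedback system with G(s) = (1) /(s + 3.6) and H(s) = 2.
Characteristic poly = G_den * H_den + G_num * H_num = (s + 3.6) + (2) = s + 5.6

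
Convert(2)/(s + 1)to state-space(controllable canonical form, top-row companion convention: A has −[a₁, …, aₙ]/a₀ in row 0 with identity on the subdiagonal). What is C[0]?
Reachable canonical form: C = numerator coefficients (right-aligned, zero-padded to length n).
num = 2, C = [[2]].
C[0] = 2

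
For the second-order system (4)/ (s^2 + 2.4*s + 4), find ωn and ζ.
Standard form: ωn²/(s²+2ζωn·s+ωn²).
const=4=ωn² → ωn=2, s coeff=2.4=2ζωn → ζ=0.6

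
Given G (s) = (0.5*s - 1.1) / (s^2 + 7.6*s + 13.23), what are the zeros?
Set numerator = 0: 0.5*s - 1.1 = 0 → Zeros: 2.2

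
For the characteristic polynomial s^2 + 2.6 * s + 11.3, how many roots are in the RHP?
Poles: -1.3 + 3.1j, -1.3 - 3.1j. RHP poles (Re>0): 0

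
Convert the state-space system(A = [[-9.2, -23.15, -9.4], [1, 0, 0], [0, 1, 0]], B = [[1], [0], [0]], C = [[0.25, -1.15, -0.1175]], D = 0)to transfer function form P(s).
P(s) = C(sI - A)⁻¹B + D.
Characteristic polynomial det(sI - A) = s^3 + 9.2*s^2 + 23.15*s + 9.4.
Numerator from C·adj(sI-A)·B + D·det(sI-A) = 0.25*s^2 - 1.15*s - 0.1175.
P(s) = (0.25*s^2 - 1.15*s - 0.1175)/(s^3 + 9.2*s^2 + 23.15*s + 9.4)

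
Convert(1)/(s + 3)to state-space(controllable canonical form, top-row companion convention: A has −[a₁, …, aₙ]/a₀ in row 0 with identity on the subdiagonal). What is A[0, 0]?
Reachable canonical form for den = s + 3: top row of A = -[a₁,a₂,...,aₙ]/a₀, ones on the subdiagonal, zeros elsewhere.
A = [[-3]].
A[0,0] = -3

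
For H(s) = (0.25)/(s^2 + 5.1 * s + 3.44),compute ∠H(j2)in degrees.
Substitute s = j*2: H(j2) = -0.00134159 - 0.0244361j.
∠H(j2) = atan2(Im, Re) = atan2(-0.0244361, -0.00134159) = -93.14°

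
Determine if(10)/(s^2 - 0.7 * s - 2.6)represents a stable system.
Denominator: s^2 - 0.7*s - 2.6 = (s - 2)(s + 1.3). Poles: -1.3, 2. All Re(p)<0: No (unstable)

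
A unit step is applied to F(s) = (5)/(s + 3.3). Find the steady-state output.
FVT: lim_{t→∞} y(t) = lim_{s→0} s*Y(s) where Y(s) = F(s)/s.
= lim_{s→0} F(s) = F(0) = num(0)/den(0) = 5/3.3 = 1.515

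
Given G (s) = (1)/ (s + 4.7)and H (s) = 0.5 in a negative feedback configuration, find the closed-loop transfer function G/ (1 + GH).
Closed-loop T = G/(1+GH).
Numerator: G_num * H_den = 1.
Denominator: G_den * H_den + G_num * H_num = (s + 4.7) + (0.5) = s + 5.2.
T(s) = (1)/(s + 5.2)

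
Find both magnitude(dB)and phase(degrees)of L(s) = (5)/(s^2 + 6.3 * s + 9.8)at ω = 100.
Substitute s = j*100: L(j100) = -0.000498508 - 3.14368e-05j.
|L| = 20*log₁₀(sqrt(Re²+Im²)) = -66.03 dB.
∠L = atan2(Im, Re) = -176.39°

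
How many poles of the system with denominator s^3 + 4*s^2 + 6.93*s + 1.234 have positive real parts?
s^3 + 4*s^2 + 6.93*s + 1.234 = (s + 0.2)(s^2 + 3.8*s + 6.17). Poles: -0.2, -1.9 + 1.6j, -1.9 - 1.6j. RHP poles (Re>0): 0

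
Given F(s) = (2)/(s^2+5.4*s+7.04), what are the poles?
Set denominator = 0: s^2 + 5.4*s + 7.04 = (s + 3.2)(s + 2.2) = 0 → Poles: -2.2, -3.2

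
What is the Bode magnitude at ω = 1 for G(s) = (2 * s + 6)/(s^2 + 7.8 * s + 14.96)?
Substitute s = j*1: G(j1) = 0.388548 - 0.0738303j.
|G(j1)| = sqrt(Re² + Im²) = 0.3955.
20*log₁₀(0.3955) = -8.06 dB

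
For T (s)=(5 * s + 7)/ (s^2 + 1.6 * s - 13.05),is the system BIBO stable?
Denominator: s^2 + 1.6*s - 13.05 = (s - 2.9)(s + 4.5). Poles: -4.5, 2.9. All Re(p)<0: No (unstable)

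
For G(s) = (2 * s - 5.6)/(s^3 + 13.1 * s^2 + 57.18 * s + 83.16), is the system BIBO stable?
Denominator: s^3 + 13.1*s^2 + 57.18*s + 83.16 = (s + 4.5)(s + 4.2)(s + 4.4). Poles: -4.2, -4.4, -4.5. All Re(p)<0: Yes (stable)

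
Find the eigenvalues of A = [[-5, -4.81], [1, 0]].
Eigenvalues solve det(λI - A) = 0.
Characteristic polynomial: λ^2 + 5*λ + 4.81 = 0.
Factor: (λ + 3.7)(λ + 1.3) = 0.
Roots: -1.3, -3.7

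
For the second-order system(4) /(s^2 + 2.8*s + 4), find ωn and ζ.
Standard form: ωn²/(s²+2ζωn·s+ωn²).
const=4=ωn² → ωn=2, s coeff=2.8=2ζωn → ζ=0.7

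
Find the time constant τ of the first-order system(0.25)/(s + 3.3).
First-order system: τ = -1/pole. Pole = -3.3. τ = -1/(-3.3) = 0.303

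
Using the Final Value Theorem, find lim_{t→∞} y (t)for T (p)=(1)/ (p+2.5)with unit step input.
FVT: lim_{t→∞} y(t) = lim_{p→0} p*Y(p) where Y(p) = T(p)/p.
= lim_{p→0} T(p) = T(0) = num(0)/den(0) = 1/2.5 = 0.4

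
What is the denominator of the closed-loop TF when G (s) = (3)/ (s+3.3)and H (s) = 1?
Characteristic poly = G_den * H_den + G_num * H_num = (s + 3.3) + (3) = s + 6.3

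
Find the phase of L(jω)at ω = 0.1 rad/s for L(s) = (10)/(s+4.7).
Substitute s = j*0.1: L(j0.1) = 2.1267 - 0.0452489j.
∠L(j0.1) = atan2(Im, Re) = atan2(-0.0452489, 2.1267) = -1.22°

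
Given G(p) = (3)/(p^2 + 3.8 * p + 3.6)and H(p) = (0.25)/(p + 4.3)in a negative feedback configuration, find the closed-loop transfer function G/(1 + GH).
Closed-loop T = G/(1+GH).
Numerator: G_num * H_den = 3*p + 12.9.
Denominator: G_den * H_den + G_num * H_num = (p^3 + 8.1*p^2 + 19.94*p + 15.48) + (0.75) = p^3 + 8.1*p^2 + 19.94*p + 16.23.
T(p) = (3*p + 12.9)/(p^3 + 8.1*p^2 + 19.94*p + 16.23)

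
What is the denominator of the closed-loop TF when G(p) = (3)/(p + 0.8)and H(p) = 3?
Characteristic poly = G_den * H_den + G_num * H_num = (p + 0.8) + (9) = p + 9.8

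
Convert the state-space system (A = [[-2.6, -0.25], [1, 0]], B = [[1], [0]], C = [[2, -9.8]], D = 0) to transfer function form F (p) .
F(p) = C(pI - A)⁻¹B + D.
Characteristic polynomial det(pI - A) = p^2 + 2.6*p + 0.25.
Numerator from C·adj(pI-A)·B + D·det(pI-A) = 2*p - 9.8.
F(p) = (2*p - 9.8)/(p^2 + 2.6*p + 0.25)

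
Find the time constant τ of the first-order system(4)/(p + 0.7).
First-order system: τ = -1/pole. Pole = -0.7. τ = -1/(-0.7) = 1.429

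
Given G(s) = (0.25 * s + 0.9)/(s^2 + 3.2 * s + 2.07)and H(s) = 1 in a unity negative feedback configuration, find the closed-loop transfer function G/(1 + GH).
Closed-loop T = G/(1+GH).
Numerator: G_num * H_den = 0.25*s + 0.9.
Denominator: G_den * H_den + G_num * H_num = (s^2 + 3.2*s + 2.07) + (0.25*s + 0.9) = s^2 + 3.45*s + 2.97.
T(s) = (0.25*s + 0.9)/(s^2 + 3.45*s + 2.97)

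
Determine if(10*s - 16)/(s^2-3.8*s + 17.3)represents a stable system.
Denominator: s^2 - 3.8*s + 17.3. Poles: 1.9 + 3.7j, 1.9 - 3.7j. All Re(p)<0: No (unstable)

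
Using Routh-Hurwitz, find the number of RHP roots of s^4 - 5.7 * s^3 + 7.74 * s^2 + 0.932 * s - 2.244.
Routh array:
s^4: [1, 7.74, -2.244]; s^3: [-5.7, 0.932]; s^2: [7.90351, -2.244]; s^1: [-0.68637]; s^0: [-2.244]
First column: [1, -5.7, 7.90351, -0.68637, -2.244]. Sign changes = RHP roots = 3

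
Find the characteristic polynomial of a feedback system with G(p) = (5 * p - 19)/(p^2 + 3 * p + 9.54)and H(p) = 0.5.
Characteristic poly = G_den * H_den + G_num * H_num = (p^2 + 3*p + 9.54) + (2.5*p - 9.5) = p^2 + 5.5*p + 0.04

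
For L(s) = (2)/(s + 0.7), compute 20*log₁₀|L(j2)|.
Substitute s = j*2: L(j2) = 0.311804 - 0.890869j.
|L(j2)| = sqrt(Re² + Im²) = 0.9439.
20*log₁₀(0.9439) = -0.50 dB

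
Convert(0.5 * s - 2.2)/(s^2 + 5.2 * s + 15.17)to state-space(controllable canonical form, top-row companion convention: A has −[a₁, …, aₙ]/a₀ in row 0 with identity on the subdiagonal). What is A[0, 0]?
Reachable canonical form for den = s^2 + 5.2*s + 15.17: top row of A = -[a₁,a₂,...,aₙ]/a₀, ones on the subdiagonal, zeros elsewhere.
A = [[-5.2, -15.17], [1, 0]].
A[0,0] = -5.2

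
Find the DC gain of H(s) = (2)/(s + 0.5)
DC gain = H(0) = num(0)/den(0) = 2/0.5 = 4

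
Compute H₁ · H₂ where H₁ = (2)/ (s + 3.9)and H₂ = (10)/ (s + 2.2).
Series: H = H₁ · H₂ = (n₁·n₂)/(d₁·d₂).
Num: n₁·n₂ = 20. Den: d₁·d₂ = s^2 + 6.1*s + 8.58.
H(s) = (20)/(s^2 + 6.1*s + 8.58)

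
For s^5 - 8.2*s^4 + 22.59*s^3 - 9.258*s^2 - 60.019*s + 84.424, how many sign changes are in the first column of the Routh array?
Routh array:
s^5: [1, 22.59, -60.019]; s^4: [-8.2, -9.258, 84.424]; s^3: [21.461, -49.7234]; s^2: [-28.2568, 84.424]; s^1: [14.3966]; s^0: [84.424]
First column: [1, -8.2, 21.461, -28.2568, 14.3966, 84.424]. Sign changes = 4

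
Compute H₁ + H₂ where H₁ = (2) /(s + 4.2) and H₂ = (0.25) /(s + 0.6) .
Parallel: H = H₁ + H₂ = (n₁·d₂ + n₂·d₁)/(d₁·d₂).
n₁·d₂ = 2*s + 1.2. n₂·d₁ = 0.25*s + 1.05. Sum = 2.25*s + 2.25. d₁·d₂ = s^2 + 4.8*s + 2.52.
H(s) = (2.25*s + 2.25)/(s^2 + 4.8*s + 2.52)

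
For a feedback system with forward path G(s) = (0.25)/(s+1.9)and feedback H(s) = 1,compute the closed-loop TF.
Closed-loop T = G/(1+GH).
Numerator: G_num * H_den = 0.25.
Denominator: G_den * H_den + G_num * H_num = (s + 1.9) + (0.25) = s + 2.15.
T(s) = (0.25)/(s + 2.15)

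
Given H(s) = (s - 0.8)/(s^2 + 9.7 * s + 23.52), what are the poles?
Set denominator = 0: s^2 + 9.7*s + 23.52 = (s + 4.8)(s + 4.9) = 0 → Poles: -4.8, -4.9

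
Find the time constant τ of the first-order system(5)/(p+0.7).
First-order system: τ = -1/pole. Pole = -0.7. τ = -1/(-0.7) = 1.429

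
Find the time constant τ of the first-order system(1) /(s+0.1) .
First-order system: τ = -1/pole. Pole = -0.1. τ = -1/(-0.1) = 10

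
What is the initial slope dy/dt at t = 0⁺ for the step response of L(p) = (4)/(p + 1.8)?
IVT: y'(0⁺) = lim_{p→∞} p²·Y(p) = lim_{p→∞} p·L(p).
deg(num) = 0, deg(den) = 1, relative degree = 1, so p·L(p) → (leading num)/(leading den) = 4/1 = 4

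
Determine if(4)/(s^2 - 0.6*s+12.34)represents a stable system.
Denominator: s^2 - 0.6*s + 12.34. Poles: 0.3 + 3.5j, 0.3 - 3.5j. All Re(p)<0: No (unstable)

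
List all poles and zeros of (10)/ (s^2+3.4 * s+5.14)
Set denominator = 0: s^2 + 3.4*s + 5.14 = 0 → Poles: -1.7 + 1.5j, -1.7 - 1.5j
Numerator is a nonzero constant (10) → Zeros: none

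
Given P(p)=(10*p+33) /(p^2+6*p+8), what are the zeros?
Set numerator = 0: 10*p + 33 = 0 → Zeros: -3.3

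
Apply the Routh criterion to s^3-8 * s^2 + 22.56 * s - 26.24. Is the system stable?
Routh array:
s^3: [1, 22.56]; s^2: [-8, -26.24]; s^1: [19.28]; s^0: [-26.24]
First column: [1, -8, 19.28, -26.24]. Sign changes = 3.
No, unstable (3 RHP root(s))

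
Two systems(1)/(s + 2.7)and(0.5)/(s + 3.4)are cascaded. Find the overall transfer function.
Series: H = H₁ · H₂ = (n₁·n₂)/(d₁·d₂).
Num: n₁·n₂ = 0.5. Den: d₁·d₂ = s^2 + 6.1*s + 9.18.
H(s) = (0.5)/(s^2 + 6.1*s + 9.18)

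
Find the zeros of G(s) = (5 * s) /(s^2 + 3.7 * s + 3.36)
Set numerator = 0: 5*s = 0 → Zeros: 0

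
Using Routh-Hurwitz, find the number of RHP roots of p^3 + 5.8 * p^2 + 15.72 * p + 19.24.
Routh array:
p^3: [1, 15.72]; p^2: [5.8, 19.24]; p^1: [12.4028]; p^0: [19.24]
First column: [1, 5.8, 12.4028, 19.24]. Sign changes = RHP roots = 0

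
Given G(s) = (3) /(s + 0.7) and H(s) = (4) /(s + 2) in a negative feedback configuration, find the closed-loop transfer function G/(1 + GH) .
Closed-loop T = G/(1+GH).
Numerator: G_num * H_den = 3*s + 6.
Denominator: G_den * H_den + G_num * H_num = (s^2 + 2.7*s + 1.4) + (12) = s^2 + 2.7*s + 13.4.
T(s) = (3*s + 6)/(s^2 + 2.7*s + 13.4)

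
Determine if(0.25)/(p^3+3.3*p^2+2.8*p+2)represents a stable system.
Denominator: p^3 + 3.3*p^2 + 2.8*p + 2 = (p + 2.5)(p^2 + 0.8*p + 0.8). Poles: -0.4 + 0.8j, -0.4 - 0.8j, -2.5. All Re(p)<0: Yes (stable)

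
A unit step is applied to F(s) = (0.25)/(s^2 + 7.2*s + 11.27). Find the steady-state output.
FVT: lim_{t→∞} y(t) = lim_{s→0} s*Y(s) where Y(s) = F(s)/s.
= lim_{s→0} F(s) = F(0) = num(0)/den(0) = 0.25/11.27 = 0.02218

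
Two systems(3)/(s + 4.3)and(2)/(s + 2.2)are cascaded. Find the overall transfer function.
Series: H = H₁ · H₂ = (n₁·n₂)/(d₁·d₂).
Num: n₁·n₂ = 6. Den: d₁·d₂ = s^2 + 6.5*s + 9.46.
H(s) = (6)/(s^2 + 6.5*s + 9.46)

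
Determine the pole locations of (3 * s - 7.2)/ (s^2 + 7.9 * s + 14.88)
Set denominator = 0: s^2 + 7.9*s + 14.88 = (s + 3.1)(s + 4.8) = 0 → Poles: -3.1, -4.8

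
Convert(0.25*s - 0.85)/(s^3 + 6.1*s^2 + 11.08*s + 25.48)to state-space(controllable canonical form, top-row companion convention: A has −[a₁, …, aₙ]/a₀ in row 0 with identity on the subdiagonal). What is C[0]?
Reachable canonical form: C = numerator coefficients (right-aligned, zero-padded to length n).
num = 0.25*s - 0.85, C = [[0, 0.25, -0.85]].
C[0] = 0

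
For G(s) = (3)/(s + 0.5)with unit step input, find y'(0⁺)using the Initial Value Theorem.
IVT: y'(0⁺) = lim_{s→∞} s²·Y(s) = lim_{s→∞} s·G(s).
deg(num) = 0, deg(den) = 1, relative degree = 1, so s·G(s) → (leading num)/(leading den) = 3/1 = 3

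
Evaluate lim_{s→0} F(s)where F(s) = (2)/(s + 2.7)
DC gain = F(0) = num(0)/den(0) = 2/2.7 = 0.7407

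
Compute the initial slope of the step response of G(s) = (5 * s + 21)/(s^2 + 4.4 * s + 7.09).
IVT: y'(0⁺) = lim_{s→∞} s²·Y(s) = lim_{s→∞} s·G(s).
deg(num) = 1, deg(den) = 2, relative degree = 1, so s·G(s) → (leading num)/(leading den) = 5/1 = 5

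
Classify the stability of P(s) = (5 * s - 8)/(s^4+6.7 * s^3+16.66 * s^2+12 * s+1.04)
Denominator: s^4 + 6.7*s^3 + 16.66*s^2 + 12*s + 1.04 = (s + 1)(s + 0.1)(s^2 + 5.6*s + 10.4). Poles: -0.1, -1, -2.8 + 1.6j, -2.8 - 1.6j. Stable (all poles in LHP)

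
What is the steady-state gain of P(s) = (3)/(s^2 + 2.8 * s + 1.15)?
DC gain = P(0) = num(0)/den(0) = 3/1.15 = 2.609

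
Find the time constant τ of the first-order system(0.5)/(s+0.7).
First-order system: τ = -1/pole. Pole = -0.7. τ = -1/(-0.7) = 1.429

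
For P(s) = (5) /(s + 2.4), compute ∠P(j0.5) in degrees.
Substitute s = j*0.5: P(j0.5) = 1.99667 - 0.415973j.
∠P(j0.5) = atan2(Im, Re) = atan2(-0.415973, 1.99667) = -11.77°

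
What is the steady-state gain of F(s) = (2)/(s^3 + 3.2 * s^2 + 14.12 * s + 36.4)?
DC gain = F(0) = num(0)/den(0) = 2/36.4 = 0.05495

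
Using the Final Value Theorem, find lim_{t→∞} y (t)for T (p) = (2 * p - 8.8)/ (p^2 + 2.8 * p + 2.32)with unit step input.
FVT: lim_{t→∞} y(t) = lim_{p→0} p*Y(p) where Y(p) = T(p)/p.
= lim_{p→0} T(p) = T(0) = num(0)/den(0) = -8.8/2.32 = -3.793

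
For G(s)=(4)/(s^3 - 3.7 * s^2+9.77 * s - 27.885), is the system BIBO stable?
Denominator: s^3 - 3.7*s^2 + 9.77*s - 27.885 = (s - 3.3)(s^2 - 0.4*s + 8.45). Poles: 0.2 + 2.9j, 0.2 - 2.9j, 3.3. All Re(p)<0: No (unstable)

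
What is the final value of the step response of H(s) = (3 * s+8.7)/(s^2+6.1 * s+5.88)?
FVT: lim_{t→∞} y(t) = lim_{s→0} s*Y(s) where Y(s) = H(s)/s.
= lim_{s→0} H(s) = H(0) = num(0)/den(0) = 8.7/5.88 = 1.48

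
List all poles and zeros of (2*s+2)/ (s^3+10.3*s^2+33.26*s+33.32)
Set denominator = 0: s^3 + 10.3*s^2 + 33.26*s + 33.32 = (s + 3.4)(s + 2)(s + 4.9) = 0 → Poles: -2, -3.4, -4.9
Set numerator = 0: 2*s + 2 = 0 → Zeros: -1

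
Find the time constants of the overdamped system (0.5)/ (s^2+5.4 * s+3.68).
Overdamped: real poles at -0.8, -4.6. τ = -1/pole → τ₁ = 1.25, τ₂ = 0.2174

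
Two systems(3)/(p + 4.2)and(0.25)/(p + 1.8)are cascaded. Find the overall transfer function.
Series: H = H₁ · H₂ = (n₁·n₂)/(d₁·d₂).
Num: n₁·n₂ = 0.75. Den: d₁·d₂ = p^2 + 6*p + 7.56.
H(p) = (0.75)/(p^2 + 6*p + 7.56)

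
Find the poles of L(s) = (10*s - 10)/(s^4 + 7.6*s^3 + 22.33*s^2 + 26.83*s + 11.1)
Set denominator = 0: s^4 + 7.6*s^3 + 22.33*s^2 + 26.83*s + 11.1 = (s + 1.2)(s + 1)(s^2 + 5.4*s + 9.25) = 0 → Poles: -1, -1.2, -2.7 + 1.4j, -2.7 - 1.4j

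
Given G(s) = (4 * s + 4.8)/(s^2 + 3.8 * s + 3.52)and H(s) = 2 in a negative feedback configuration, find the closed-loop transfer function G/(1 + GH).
Closed-loop T = G/(1+GH).
Numerator: G_num * H_den = 4*s + 4.8.
Denominator: G_den * H_den + G_num * H_num = (s^2 + 3.8*s + 3.52) + (8*s + 9.6) = s^2 + 11.8*s + 13.12.
T(s) = (4*s + 4.8)/(s^2 + 11.8*s + 13.12)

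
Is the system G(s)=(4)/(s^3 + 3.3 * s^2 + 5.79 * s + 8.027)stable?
Denominator: s^3 + 3.3*s^2 + 5.79*s + 8.027 = (s + 2.3)(s^2 + s + 3.49). Poles: -0.5 + 1.8j, -0.5 - 1.8j, -2.3. All Re(p)<0: Yes (stable)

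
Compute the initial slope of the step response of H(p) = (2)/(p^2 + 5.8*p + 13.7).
IVT: y'(0⁺) = lim_{p→∞} p²·Y(p) = lim_{p→∞} p·H(p).
deg(num) = 0, deg(den) = 2, relative degree = 2 ≥ 2, so p·H(p) → 0. Initial slope = 0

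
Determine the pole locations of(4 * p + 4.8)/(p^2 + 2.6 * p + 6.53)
Set denominator = 0: p^2 + 2.6*p + 6.53 = 0 → Poles: -1.3 + 2.2j, -1.3 - 2.2j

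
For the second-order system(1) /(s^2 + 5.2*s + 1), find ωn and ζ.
Standard form: ωn²/(s²+2ζωn·s+ωn²).
const=1=ωn² → ωn=1, s coeff=5.2=2ζωn → ζ=2.6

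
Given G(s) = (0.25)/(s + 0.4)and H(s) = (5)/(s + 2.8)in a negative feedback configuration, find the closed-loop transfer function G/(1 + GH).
Closed-loop T = G/(1+GH).
Numerator: G_num * H_den = 0.25*s + 0.7.
Denominator: G_den * H_den + G_num * H_num = (s^2 + 3.2*s + 1.12) + (1.25) = s^2 + 3.2*s + 2.37.
T(s) = (0.25*s + 0.7)/(s^2 + 3.2*s + 2.37)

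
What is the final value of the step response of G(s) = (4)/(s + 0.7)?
FVT: lim_{t→∞} y(t) = lim_{s→0} s*Y(s) where Y(s) = G(s)/s.
= lim_{s→0} G(s) = G(0) = num(0)/den(0) = 4/0.7 = 5.714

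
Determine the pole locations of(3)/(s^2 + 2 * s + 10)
Set denominator = 0: s^2 + 2*s + 10 = 0 → Poles: -1 + 3j, -1 - 3j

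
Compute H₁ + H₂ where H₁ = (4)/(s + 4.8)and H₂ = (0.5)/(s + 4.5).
Parallel: H = H₁ + H₂ = (n₁·d₂ + n₂·d₁)/(d₁·d₂).
n₁·d₂ = 4*s + 18. n₂·d₁ = 0.5*s + 2.4. Sum = 4.5*s + 20.4. d₁·d₂ = s^2 + 9.3*s + 21.6.
H(s) = (4.5*s + 20.4)/(s^2 + 9.3*s + 21.6)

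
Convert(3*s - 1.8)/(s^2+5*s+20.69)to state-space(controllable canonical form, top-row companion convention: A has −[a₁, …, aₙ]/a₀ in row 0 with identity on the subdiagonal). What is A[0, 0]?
Reachable canonical form for den = s^2 + 5*s + 20.69: top row of A = -[a₁,a₂,...,aₙ]/a₀, ones on the subdiagonal, zeros elsewhere.
A = [[-5, -20.69], [1, 0]].
A[0,0] = -5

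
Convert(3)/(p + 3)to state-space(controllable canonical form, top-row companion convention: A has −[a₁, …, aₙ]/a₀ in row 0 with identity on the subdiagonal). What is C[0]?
Reachable canonical form: C = numerator coefficients (right-aligned, zero-padded to length n).
num = 3, C = [[3]].
C[0] = 3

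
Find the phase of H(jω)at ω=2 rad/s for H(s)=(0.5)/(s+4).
Substitute s = j*2: H(j2) = 0.1 - 0.05j.
∠H(j2) = atan2(Im, Re) = atan2(-0.05, 0.1) = -26.57°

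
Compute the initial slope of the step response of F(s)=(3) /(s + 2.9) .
IVT: y'(0⁺) = lim_{s→∞} s²·Y(s) = lim_{s→∞} s·F(s).
deg(num) = 0, deg(den) = 1, relative degree = 1, so s·F(s) → (leading num)/(leading den) = 3/1 = 3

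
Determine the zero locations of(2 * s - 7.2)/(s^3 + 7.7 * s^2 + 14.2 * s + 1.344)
Set numerator = 0: 2*s - 7.2 = 0 → Zeros: 3.6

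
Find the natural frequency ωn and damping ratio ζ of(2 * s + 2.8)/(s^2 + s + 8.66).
Underdamped: complex pole -0.5 + 2.9j. ωn = |pole| = 2.943, ζ = -Re(pole)/ωn = 0.1699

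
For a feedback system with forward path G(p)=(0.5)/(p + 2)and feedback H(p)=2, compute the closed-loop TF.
Closed-loop T = G/(1+GH).
Numerator: G_num * H_den = 0.5.
Denominator: G_den * H_den + G_num * H_num = (p + 2) + (1) = p + 3.
T(p) = (0.5)/(p + 3)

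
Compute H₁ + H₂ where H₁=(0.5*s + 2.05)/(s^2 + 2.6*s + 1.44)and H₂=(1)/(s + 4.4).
Parallel: H = H₁ + H₂ = (n₁·d₂ + n₂·d₁)/(d₁·d₂).
n₁·d₂ = 0.5*s^2 + 4.25*s + 9.02. n₂·d₁ = s^2 + 2.6*s + 1.44. Sum = 1.5*s^2 + 6.85*s + 10.46. d₁·d₂ = s^3 + 7*s^2 + 12.88*s + 6.336.
H(s) = (1.5*s^2 + 6.85*s + 10.46)/(s^3 + 7*s^2 + 12.88*s + 6.336)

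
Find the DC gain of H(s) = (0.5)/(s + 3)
DC gain = H(0) = num(0)/den(0) = 0.5/3 = 0.1667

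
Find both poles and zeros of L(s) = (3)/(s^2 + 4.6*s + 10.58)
Set denominator = 0: s^2 + 4.6*s + 10.58 = 0 → Poles: -2.3 + 2.3j, -2.3 - 2.3j
Numerator is a nonzero constant (3) → Zeros: none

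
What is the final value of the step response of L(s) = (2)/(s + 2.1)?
FVT: lim_{t→∞} y(t) = lim_{s→0} s*Y(s) where Y(s) = L(s)/s.
= lim_{s→0} L(s) = L(0) = num(0)/den(0) = 2/2.1 = 0.9524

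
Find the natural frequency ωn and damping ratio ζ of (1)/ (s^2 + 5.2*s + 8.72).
Underdamped: complex pole -2.6 + 1.4j. ωn = |pole| = 2.953, ζ = -Re(pole)/ωn = 0.8805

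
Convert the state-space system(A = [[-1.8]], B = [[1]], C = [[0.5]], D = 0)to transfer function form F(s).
F(s) = C(sI - A)⁻¹B + D.
Characteristic polynomial det(sI - A) = s + 1.8.
Numerator from C·adj(sI-A)·B + D·det(sI-A) = 0.5.
F(s) = (0.5)/(s + 1.8)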